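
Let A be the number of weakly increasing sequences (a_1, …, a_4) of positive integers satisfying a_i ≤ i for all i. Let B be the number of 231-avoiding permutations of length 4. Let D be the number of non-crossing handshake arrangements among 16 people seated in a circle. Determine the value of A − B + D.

Weakly increasing sequences with a_i ≤ i biject with Dyck paths of semilength 4, so there are C_4. So A = C_4 = 14.
Permutations of [n] avoiding any single length-3 pattern are counted by C_n; here n = 4. So B = C_4 = 14.
With 16 = 2·8 people, non-crossing handshake pairings are non-crossing perfect matchings on a circle, counted by C_8. So D = C_8 = 1430.
A − B + D = 14 − 14 + 1430 = 1430.

1430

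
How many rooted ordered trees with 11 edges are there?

Rooted ordered trees with n edges are counted by C_n; here n = 11.
C_11 = C(22,11)/12 = 705432/12 = 58786.

58786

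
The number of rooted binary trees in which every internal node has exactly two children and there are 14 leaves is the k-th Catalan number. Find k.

13

A full binary tree with L leaves has L−1 internal nodes and is counted by C_{L−1}; L = 14 gives C_13.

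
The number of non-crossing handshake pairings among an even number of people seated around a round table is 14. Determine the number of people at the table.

8

Non-crossing handshake pairings of 2n people are counted by C_n. Since C_4 = 14, the index is 4.
So n = 4, and there are 2n = 8 people.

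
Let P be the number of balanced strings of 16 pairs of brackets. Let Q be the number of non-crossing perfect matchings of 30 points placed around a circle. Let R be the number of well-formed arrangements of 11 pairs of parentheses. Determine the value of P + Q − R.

44993729

With 16 pairs the number of balanced bracket strings is the Catalan number C_16. So P = C_16 = 35357670.
Non-crossing perfect matchings of 2n points on a circle are counted by C_n; with 30 points, n = 15. So Q = C_15 = 9694845.
A balanced arrangement of 11 bracket pairs is a Dyck word of semilength 11, so the count is C_11. So R = C_11 = 58786.
P + Q − R = 35357670 + 9694845 − 58786 = 44993729.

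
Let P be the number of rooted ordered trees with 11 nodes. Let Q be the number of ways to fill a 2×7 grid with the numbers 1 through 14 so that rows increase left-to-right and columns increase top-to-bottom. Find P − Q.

Rooted ordered (plane) trees on m nodes have m−1 edges and are counted by C_{m−1}; m = 11 gives C_10. So P = C_10 = 16796.
By the hook-length formula (or a Dyck-path bijection), SYT of shape 2×7 number C_7. So Q = C_7 = 429.
P − Q = 16796 − 429 = 16367.

16367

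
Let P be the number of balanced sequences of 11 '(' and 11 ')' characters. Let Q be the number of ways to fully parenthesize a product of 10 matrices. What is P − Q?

53924

A balanced arrangement of 11 bracket pairs is a Dyck word of semilength 11, so the count is C_11. So P = C_11 = 58786.
Parenthesizations of m factors correspond to full binary trees with m leaves, counted by C_{m−1}; m = 10 gives C_9. So Q = C_9 = 4862.
P − Q = 58786 − 4862 = 53924.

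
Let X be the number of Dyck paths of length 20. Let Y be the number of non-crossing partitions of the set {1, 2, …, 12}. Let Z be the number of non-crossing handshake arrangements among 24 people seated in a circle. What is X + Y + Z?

432820

Dyck paths of semilength n (length 2n) are counted by C_n; here n = 10. So X = C_10 = 16796.
The non-crossing partitions of [12] form a lattice of size C_12. So Y = C_12 = 208012.
Non-crossing handshake pairings of 2n people are counted by C_n; 24 people gives n = 12. So Z = C_12 = 208012.
X + Y + Z = 16796 + 208012 + 208012 = 432820.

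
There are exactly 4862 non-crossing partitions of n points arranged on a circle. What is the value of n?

Non-crossing partitions of [n] are counted by C_n, and C_9 = 4862.

9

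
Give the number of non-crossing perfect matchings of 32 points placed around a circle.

Non-crossing perfect matchings of 2n points on a circle are counted by C_n; with 32 points, n = 16.
C_16 = C(32,16)/17 = 601080390/17 = 35357670.

35357670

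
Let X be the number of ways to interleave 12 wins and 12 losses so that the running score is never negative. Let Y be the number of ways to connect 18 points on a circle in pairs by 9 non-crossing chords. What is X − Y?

Ballot sequences with n votes each where one side never trails are Dyck words, counted by C_n; here n = 12. So X = C_12 = 208012.
Pairing 18 circle points by 9 non-crossing chords gives C_9 matchings. So Y = C_9 = 4862.
X − Y = 208012 − 4862 = 203150.

203150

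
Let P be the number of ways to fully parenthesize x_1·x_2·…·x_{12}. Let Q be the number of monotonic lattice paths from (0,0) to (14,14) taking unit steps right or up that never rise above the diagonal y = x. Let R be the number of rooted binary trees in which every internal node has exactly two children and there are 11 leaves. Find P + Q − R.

Ways to associate a product of 12 factors correspond to binary trees on 12 leaves, so the count is C_11. So P = C_11 = 58786.
Sub-diagonal monotone paths from (0,0) to (14,14) biject with Dyck paths of semilength 14, giving C_14. So Q = C_14 = 2674440.
A full binary tree with L leaves has L−1 internal nodes and is counted by C_{L−1}; L = 11 gives C_10. So R = C_10 = 16796.
P + Q − R = 58786 + 2674440 − 16796 = 2716430.

2716430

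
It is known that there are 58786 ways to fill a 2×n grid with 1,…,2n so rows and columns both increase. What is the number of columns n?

Standard Young tableaux of shape 2×n are counted by C_n. Since C_11 = 58786, the index is 11.

11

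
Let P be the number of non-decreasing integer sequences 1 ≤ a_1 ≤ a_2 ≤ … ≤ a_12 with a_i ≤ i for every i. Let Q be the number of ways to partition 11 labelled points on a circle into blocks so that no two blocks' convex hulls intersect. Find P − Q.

Such sub-staircase sequences of length n are counted by C_n; here n = 12. So P = C_12 = 208012.
The non-crossing partitions of [11] form a lattice of size C_11. So Q = C_11 = 58786.
P − Q = 208012 − 58786 = 149226.

149226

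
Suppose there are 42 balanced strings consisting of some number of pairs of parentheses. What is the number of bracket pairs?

5

Balanced strings of n bracket-pairs are counted by C_n. The Catalan number equal to 42 is C_5.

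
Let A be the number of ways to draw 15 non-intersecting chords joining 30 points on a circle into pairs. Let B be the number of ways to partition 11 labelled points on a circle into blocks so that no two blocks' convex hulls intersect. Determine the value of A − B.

9636059

Pairing 30 circle points by 15 non-crossing chords gives C_15 matchings. So A = C_15 = 9694845.
Non-crossing partitions of an n-element set are counted by C_n; here n = 11. So B = C_11 = 58786.
A − B = 9694845 − 58786 = 9636059.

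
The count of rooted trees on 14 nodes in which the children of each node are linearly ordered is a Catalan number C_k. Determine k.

A rooted plane tree on 14 nodes has 13 edges, and such trees are counted by C_13.

13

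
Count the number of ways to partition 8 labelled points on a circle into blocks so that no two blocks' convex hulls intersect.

1430

Non-crossing partitions of an n-element set are counted by C_n; here n = 8.
C_8 = C(16,8)/9 = 12870/9 = 1430.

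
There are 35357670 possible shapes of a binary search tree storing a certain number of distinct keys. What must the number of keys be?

Binary search tree shapes on n keys are counted by C_n. The Catalan number equal to 35357670 is C_16.

16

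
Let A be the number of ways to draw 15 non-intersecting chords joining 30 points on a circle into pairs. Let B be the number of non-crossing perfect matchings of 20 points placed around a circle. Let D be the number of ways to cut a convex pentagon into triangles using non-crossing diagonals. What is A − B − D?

9678044

Pairing 30 circle points by 15 non-crossing chords gives C_15 matchings. So A = C_15 = 9694845.
Non-crossing perfect matchings of 2n points on a circle are counted by C_n; with 20 points, n = 10. So B = C_10 = 16796.
A convex 5-gon is triangulated into 3 triangles, and the number of such triangulations is the Catalan number C_{5−2} = C_3. So D = C_3 = 5.
A − B − D = 9694845 − 16796 − 5 = 9678044.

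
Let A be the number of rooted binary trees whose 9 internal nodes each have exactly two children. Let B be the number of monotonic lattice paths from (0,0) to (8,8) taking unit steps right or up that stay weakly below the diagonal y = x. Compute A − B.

3432

The number of full binary trees on 9 internal nodes is the Catalan number C_9. So A = C_9 = 4862.
Monotone paths in an n×n grid that stay weakly below the diagonal are counted by C_n; here n = 8. So B = C_8 = 1430.
A − B = 4862 − 1430 = 3432.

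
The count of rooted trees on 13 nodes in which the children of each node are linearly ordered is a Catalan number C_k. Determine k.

Rooted ordered (plane) trees on m nodes have m−1 edges and are counted by C_{m−1}; m = 13 gives C_12.

12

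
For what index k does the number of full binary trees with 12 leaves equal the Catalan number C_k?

11

A full binary tree with L leaves has L−1 internal nodes and is counted by C_{L−1}; L = 12 gives C_11.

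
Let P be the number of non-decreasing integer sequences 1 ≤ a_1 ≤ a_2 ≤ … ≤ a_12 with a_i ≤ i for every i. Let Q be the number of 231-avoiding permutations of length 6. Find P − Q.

207880

Such sub-staircase sequences of length n are counted by C_n; here n = 12. So P = C_12 = 208012.
Permutations of [n] avoiding any single length-3 pattern are counted by C_n; here n = 6. So Q = C_6 = 132.
P − Q = 208012 − 132 = 207880.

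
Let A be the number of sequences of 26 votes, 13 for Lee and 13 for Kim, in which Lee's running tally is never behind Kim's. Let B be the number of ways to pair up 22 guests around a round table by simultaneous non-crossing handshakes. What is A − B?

Ballot sequences with n votes each where one side never trails are Dyck words, counted by C_n; here n = 13. So A = C_13 = 742900.
Non-crossing handshake pairings of 2n people are counted by C_n; 22 people gives n = 11. So B = C_11 = 58786.
A − B = 742900 − 58786 = 684114.

684114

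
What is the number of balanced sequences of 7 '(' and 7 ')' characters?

429

Balanced strings of n pairs of brackets are counted by C_n; here n = 7.
C_7 = 429.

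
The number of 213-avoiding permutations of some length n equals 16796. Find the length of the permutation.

10

Permutations of [n] avoiding a fixed length-3 pattern are counted by C_n, and C_10 = 16796.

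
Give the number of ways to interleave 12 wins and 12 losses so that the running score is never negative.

Reading a vote for the leader as '(' and for the other as ')' turns such a sequence into a balanced string of 12 pairs, so the count is C_12.
C_12 = C(24,12)/13 = 2704156/13 = 208012.

208012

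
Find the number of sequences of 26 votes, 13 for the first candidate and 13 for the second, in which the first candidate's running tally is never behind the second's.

Ballot sequences with n votes each where one side never trails are Dyck words, counted by C_n; here n = 13.
C_13 = C_12 · 2(2·12+1)/(12+2) = 208012 · 50/14 = 742900.

742900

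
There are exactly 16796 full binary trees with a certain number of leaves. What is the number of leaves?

Full binary trees with L leaves are counted by C_{L−1}; 16796 = C_10.
So the index is 10, and the number of leaves is 10 + 1 = 11.

11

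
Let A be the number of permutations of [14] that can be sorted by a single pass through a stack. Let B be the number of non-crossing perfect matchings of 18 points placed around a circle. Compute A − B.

Stack-sortable permutations are exactly the 231-avoiding ones, counted by C_n; here n = 14. So A = C_14 = 2674440.
Pairing 18 circle points by 9 non-crossing chords gives C_9 matchings. So B = C_9 = 4862.
A − B = 2674440 − 4862 = 2669578.

2669578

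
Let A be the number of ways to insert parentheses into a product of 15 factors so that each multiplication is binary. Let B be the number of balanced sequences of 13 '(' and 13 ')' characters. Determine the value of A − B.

1931540

Parenthesizations of m factors correspond to full binary trees with m leaves, counted by C_{m−1}; m = 15 gives C_14. So A = C_14 = 2674440.
Balanced strings of n pairs of brackets are counted by C_n; here n = 13. So B = C_13 = 742900.
A − B = 2674440 − 742900 = 1931540.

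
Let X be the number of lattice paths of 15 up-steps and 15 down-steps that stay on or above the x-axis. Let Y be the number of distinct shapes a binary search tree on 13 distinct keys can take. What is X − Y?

8951945

Dyck paths of semilength n (length 2n) are counted by C_n; here n = 15. So X = C_15 = 9694845.
Rooted binary trees with 13 nodes (each child slot possibly empty) number C_13. So Y = C_13 = 742900.
X − Y = 9694845 − 742900 = 8951945.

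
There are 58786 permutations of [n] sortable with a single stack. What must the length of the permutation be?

Stack-sortable permutations of [n] are counted by C_n. Since C_11 = 58786, the index is 11.

11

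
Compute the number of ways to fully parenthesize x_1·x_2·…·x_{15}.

2674440

Ways to associate a product of 15 factors correspond to binary trees on 15 leaves, so the count is C_14.
C_14 = C(28,14)/15 = 40116600/15 = 2674440.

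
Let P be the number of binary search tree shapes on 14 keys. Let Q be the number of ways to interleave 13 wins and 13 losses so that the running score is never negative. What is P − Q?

There are C_n binary search tree shapes on n keys; with n = 14 that is C_14. So P = C_14 = 2674440.
Ballot sequences with n votes each where one side never trails are Dyck words, counted by C_n; here n = 13. So Q = C_13 = 742900.
P − Q = 2674440 − 742900 = 1931540.

1931540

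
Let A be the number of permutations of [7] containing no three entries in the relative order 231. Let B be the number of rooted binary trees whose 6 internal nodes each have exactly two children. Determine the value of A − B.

297

Permutations of [n] avoiding any single length-3 pattern are counted by C_n; here n = 7. So A = C_7 = 429.
The number of full binary trees on 6 internal nodes is the Catalan number C_6. So B = C_6 = 132.
A − B = 429 − 132 = 297.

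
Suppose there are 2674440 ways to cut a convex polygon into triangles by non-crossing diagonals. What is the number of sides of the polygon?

Triangulations of a convex m-gon are counted by C_{m−2}. The Catalan number equal to 2674440 is C_14.
So m − 2 = 14, giving m = 16 sides.

16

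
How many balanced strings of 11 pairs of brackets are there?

58786

Balanced strings of n pairs of brackets are counted by C_n; here n = 11.
C_11 = C(22,11)/12 = 705432/12 = 58786.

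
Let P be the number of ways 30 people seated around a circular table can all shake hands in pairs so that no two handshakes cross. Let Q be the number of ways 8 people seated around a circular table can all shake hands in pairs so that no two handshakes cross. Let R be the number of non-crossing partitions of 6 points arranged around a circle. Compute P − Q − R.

9694699

Non-crossing handshake pairings of 2n people are counted by C_n; 30 people gives n = 15. So P = C_15 = 9694845.
Non-crossing handshake pairings of 2n people are counted by C_n; 8 people gives n = 4. So Q = C_4 = 14.
The non-crossing partitions of [6] form a lattice of size C_6. So R = C_6 = 132.
P − Q − R = 9694845 − 14 − 132 = 9694699.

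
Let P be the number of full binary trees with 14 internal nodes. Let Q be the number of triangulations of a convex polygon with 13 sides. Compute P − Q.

2615654

Full binary trees with n internal nodes are counted by C_n; here n = 14. So P = C_14 = 2674440.
The number of triangulations of a 13-gon is the Catalan number C_11 (index = sides − 2). So Q = C_11 = 58786.
P − Q = 2674440 − 58786 = 2615654.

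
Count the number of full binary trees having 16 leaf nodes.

9694845

A full binary tree with L leaves has L−1 internal nodes and is counted by C_{L−1}; L = 16 gives C_15.
C_15 = C(30,15)/16 = 155117520/16 = 9694845.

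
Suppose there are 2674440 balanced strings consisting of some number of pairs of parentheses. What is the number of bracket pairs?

Balanced strings of n bracket-pairs are counted by C_n. Since C_14 = 2674440, the index is 14.

14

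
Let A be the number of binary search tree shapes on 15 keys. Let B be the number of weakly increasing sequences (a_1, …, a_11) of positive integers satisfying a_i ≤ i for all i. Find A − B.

Rooted binary trees with 15 nodes (each child slot possibly empty) number C_15. So A = C_15 = 9694845.
Such sub-staircase sequences of length n are counted by C_n; here n = 11. So B = C_11 = 58786.
A − B = 9694845 − 58786 = 9636059.

9636059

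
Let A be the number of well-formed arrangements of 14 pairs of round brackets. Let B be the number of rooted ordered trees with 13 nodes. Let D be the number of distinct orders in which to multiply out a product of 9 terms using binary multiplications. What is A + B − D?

2881022

A balanced arrangement of 14 bracket pairs is a Dyck word of semilength 14, so the count is C_14. So A = C_14 = 2674440.
A rooted plane tree on 13 nodes has 12 edges, and such trees are counted by C_12. So B = C_12 = 208012.
Ways to associate a product of 9 factors correspond to binary trees on 9 leaves, so the count is C_8. So D = C_8 = 1430.
A + B − D = 2674440 + 208012 − 1430 = 2881022.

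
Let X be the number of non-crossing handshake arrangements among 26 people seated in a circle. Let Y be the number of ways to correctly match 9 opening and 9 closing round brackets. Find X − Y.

With 26 = 2·13 people, non-crossing handshake pairings are non-crossing perfect matchings on a circle, counted by C_13. So X = C_13 = 742900.
A balanced arrangement of 9 bracket pairs is a Dyck word of semilength 9, so the count is C_9. So Y = C_9 = 4862.
X − Y = 742900 − 4862 = 738038.

738038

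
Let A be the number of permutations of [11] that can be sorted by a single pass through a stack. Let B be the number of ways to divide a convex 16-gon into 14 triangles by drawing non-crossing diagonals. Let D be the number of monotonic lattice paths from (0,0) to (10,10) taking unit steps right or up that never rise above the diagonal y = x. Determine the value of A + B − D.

By Knuth's characterisation, the stack-sortable permutations of length 11 are the 231-avoiders, numbering C_11. So A = C_11 = 58786.
Triangulations of a convex m-gon are counted by C_{m−2}; with m = 16 this is C_14. So B = C_14 = 2674440.
Sub-diagonal monotone paths from (0,0) to (10,10) biject with Dyck paths of semilength 10, giving C_10. So D = C_10 = 16796.
A + B − D = 58786 + 2674440 − 16796 = 2716430.

2716430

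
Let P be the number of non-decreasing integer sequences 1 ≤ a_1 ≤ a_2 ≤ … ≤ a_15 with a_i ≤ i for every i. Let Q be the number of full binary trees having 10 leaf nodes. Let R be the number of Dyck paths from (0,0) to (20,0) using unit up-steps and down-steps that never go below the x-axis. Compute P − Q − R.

9673187

Weakly increasing sequences with a_i ≤ i biject with Dyck paths of semilength 15, so there are C_15. So P = C_15 = 9694845.
A full binary tree with L leaves has L−1 internal nodes and is counted by C_{L−1}; L = 10 gives C_9. So Q = C_9 = 4862.
A Dyck path with 10 up-steps and 10 down-steps has semilength 10, so there are C_10 of them. So R = C_10 = 16796.
P − Q − R = 9694845 − 4862 − 16796 = 9673187.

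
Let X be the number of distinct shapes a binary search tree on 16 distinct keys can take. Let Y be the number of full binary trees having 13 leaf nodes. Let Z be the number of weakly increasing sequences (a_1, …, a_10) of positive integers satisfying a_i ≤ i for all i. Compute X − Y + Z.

35166454

Binary trees (left/right distinguished) on n nodes are counted by C_n; here n = 16. So X = C_16 = 35357670.
Full binary trees with 13 leaves have 13−1 = 12 internal nodes, so there are C_12 of them. So Y = C_12 = 208012.
Such sub-staircase sequences of length n are counted by C_n; here n = 10. So Z = C_10 = 16796.
X − Y + Z = 35357670 − 208012 + 16796 = 35166454.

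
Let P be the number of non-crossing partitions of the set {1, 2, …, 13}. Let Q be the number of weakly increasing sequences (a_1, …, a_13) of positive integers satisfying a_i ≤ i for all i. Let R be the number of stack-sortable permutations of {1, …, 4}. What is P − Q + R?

14

Non-crossing partitions of an n-element set are counted by C_n; here n = 13. So P = C_13 = 742900.
Such sub-staircase sequences of length n are counted by C_n; here n = 13. So Q = C_13 = 742900.
By Knuth's characterisation, the stack-sortable permutations of length 4 are the 231-avoiders, numbering C_4. So R = C_4 = 14.
P − Q + R = 742900 − 742900 + 14 = 14.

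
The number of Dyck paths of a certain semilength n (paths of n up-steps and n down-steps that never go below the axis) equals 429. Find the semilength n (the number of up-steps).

Dyck paths of semilength n are counted by C_n. The Catalan number equal to 429 is C_7.

7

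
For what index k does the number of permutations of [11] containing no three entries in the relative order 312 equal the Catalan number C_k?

For any fixed pattern of length 3, the pattern-avoiding permutations of [11] number C_11.

11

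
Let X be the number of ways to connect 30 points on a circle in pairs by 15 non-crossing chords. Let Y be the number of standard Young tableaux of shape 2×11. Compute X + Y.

Pairing 30 circle points by 15 non-crossing chords gives C_15 matchings. So X = C_15 = 9694845.
By the hook-length formula (or a Dyck-path bijection), SYT of shape 2×11 number C_11. So Y = C_11 = 58786.
X + Y = 9694845 + 58786 = 9753631.

9753631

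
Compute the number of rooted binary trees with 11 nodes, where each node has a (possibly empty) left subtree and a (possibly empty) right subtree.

58786

There are C_n binary search tree shapes on n keys; with n = 11 that is C_11.
C_11 = C(22,11)/12 = 705432/12 = 58786.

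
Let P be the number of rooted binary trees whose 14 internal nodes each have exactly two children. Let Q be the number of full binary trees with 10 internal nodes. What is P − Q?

Full binary trees with n internal nodes are counted by C_n; here n = 14. So P = C_14 = 2674440.
The number of full binary trees on 10 internal nodes is the Catalan number C_10. So Q = C_10 = 16796.
P − Q = 2674440 − 16796 = 2657644.

2657644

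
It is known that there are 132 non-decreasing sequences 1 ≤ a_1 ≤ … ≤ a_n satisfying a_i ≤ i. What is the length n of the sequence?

Such sub-staircase sequences of length n are counted by C_n; 132 = C_6.

6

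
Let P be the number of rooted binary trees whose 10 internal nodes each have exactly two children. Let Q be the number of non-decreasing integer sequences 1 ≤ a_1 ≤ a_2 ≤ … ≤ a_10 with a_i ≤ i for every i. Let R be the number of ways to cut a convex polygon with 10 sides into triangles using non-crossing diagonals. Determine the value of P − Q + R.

The number of full binary trees on 10 internal nodes is the Catalan number C_10. So P = C_10 = 16796.
Weakly increasing sequences with a_i ≤ i biject with Dyck paths of semilength 10, so there are C_10. So Q = C_10 = 16796.
The number of triangulations of a 10-gon is the Catalan number C_8 (index = sides − 2). So R = C_8 = 1430.
P − Q + R = 16796 − 16796 + 1430 = 1430.

1430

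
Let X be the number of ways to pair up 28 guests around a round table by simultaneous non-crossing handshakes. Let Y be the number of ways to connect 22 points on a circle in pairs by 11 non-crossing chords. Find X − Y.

With 28 = 2·14 people, non-crossing handshake pairings are non-crossing perfect matchings on a circle, counted by C_14. So X = C_14 = 2674440.
Non-crossing perfect matchings of 2n points on a circle are counted by C_n; with 22 points, n = 11. So Y = C_11 = 58786.
X − Y = 2674440 − 58786 = 2615654.

2615654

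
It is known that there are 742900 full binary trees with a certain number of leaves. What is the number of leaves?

Full binary trees with L leaves are counted by C_{L−1}. The Catalan number equal to 742900 is C_13.
So the index is 13, and the number of leaves is 13 + 1 = 14.

14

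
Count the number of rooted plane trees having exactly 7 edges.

429

A rooted plane tree with 7 edges has 8 nodes, and the count is C_7.
C_7 = C(14,7)/8 = 3432/8 = 429.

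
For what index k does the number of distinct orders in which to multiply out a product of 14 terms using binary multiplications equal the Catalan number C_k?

13

Parenthesizations of m factors correspond to full binary trees with m leaves, counted by C_{m−1}; m = 14 gives C_13.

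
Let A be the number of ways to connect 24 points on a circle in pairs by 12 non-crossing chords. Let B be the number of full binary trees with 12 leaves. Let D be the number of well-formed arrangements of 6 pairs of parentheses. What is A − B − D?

149094

Pairing 24 circle points by 12 non-crossing chords gives C_12 matchings. So A = C_12 = 208012.
Full binary trees with 12 leaves have 12−1 = 11 internal nodes, so there are C_11 of them. So B = C_11 = 58786.
Balanced strings of n pairs of brackets are counted by C_n; here n = 6. So D = C_6 = 132.
A − B − D = 208012 − 58786 − 132 = 149094.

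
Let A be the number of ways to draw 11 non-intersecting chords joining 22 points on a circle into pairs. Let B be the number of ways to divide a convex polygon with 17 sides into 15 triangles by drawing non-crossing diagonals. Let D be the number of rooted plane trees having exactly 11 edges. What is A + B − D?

Non-crossing perfect matchings of 2n points on a circle are counted by C_n; with 22 points, n = 11. So A = C_11 = 58786.
Triangulations of a convex m-gon are counted by C_{m−2}; with m = 17 this is C_15. So B = C_15 = 9694845.
Rooted ordered trees with n edges are counted by C_n; here n = 11. So D = C_11 = 58786.
A + B − D = 58786 + 9694845 − 58786 = 9694845.

9694845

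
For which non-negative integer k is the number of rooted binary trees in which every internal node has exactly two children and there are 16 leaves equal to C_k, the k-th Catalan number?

A full binary tree with L leaves has L−1 internal nodes and is counted by C_{L−1}; L = 16 gives C_15.

15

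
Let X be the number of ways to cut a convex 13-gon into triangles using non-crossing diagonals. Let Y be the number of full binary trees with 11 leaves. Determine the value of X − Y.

41990

The number of triangulations of a 13-gon is the Catalan number C_11 (index = sides − 2). So X = C_11 = 58786.
Full binary trees with 11 leaves have 11−1 = 10 internal nodes, so there are C_10 of them. So Y = C_10 = 16796.
X − Y = 58786 − 16796 = 41990.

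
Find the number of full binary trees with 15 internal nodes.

9694845

The number of full binary trees on 15 internal nodes is the Catalan number C_15.
C_15 = C(30,15)/16 = 155117520/16 = 9694845.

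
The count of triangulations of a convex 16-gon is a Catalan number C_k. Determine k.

14

Triangulations of a convex m-gon are counted by C_{m−2}; with m = 16 this is C_14.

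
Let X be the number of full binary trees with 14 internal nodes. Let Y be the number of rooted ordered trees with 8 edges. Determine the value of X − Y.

2673010

The number of full binary trees on 14 internal nodes is the Catalan number C_14. So X = C_14 = 2674440.
Rooted ordered trees with n edges are counted by C_n; here n = 8. So Y = C_8 = 1430.
X − Y = 2674440 − 1430 = 2673010.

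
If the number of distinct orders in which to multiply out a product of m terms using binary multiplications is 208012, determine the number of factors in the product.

13

Parenthesizations of m factors are counted by C_{m−1}. Since C_12 = 208012, the index is 12.
So the index is 12, and the number of factors is 12 + 1 = 13.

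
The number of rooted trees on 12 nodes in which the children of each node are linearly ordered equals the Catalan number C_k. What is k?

11

A rooted plane tree on 12 nodes has 11 edges, and such trees are counted by C_11.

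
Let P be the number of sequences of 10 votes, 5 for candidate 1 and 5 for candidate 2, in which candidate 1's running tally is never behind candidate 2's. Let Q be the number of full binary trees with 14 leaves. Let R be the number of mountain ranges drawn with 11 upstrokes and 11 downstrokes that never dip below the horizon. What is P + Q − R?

Ballot sequences with n votes each where one side never trails are Dyck words, counted by C_n; here n = 5. So P = C_5 = 42.
A full binary tree with L leaves has L−1 internal nodes and is counted by C_{L−1}; L = 14 gives C_13. So Q = C_13 = 742900.
Dyck paths of semilength n (length 2n) are counted by C_n; here n = 11. So R = C_11 = 58786.
P + Q − R = 42 + 742900 − 58786 = 684156.

684156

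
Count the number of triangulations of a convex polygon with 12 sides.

The number of triangulations of a 12-gon is the Catalan number C_10 (index = sides − 2).
C_10 = 16796.

16796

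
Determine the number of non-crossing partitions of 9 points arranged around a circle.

4862

Non-crossing partitions of an n-element set are counted by C_n; here n = 9.
C_9 = C(18,9)/10 = 48620/10 = 4862.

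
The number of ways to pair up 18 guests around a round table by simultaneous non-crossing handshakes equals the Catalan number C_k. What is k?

9

Non-crossing handshake pairings of 2n people are counted by C_n; 18 people gives n = 9.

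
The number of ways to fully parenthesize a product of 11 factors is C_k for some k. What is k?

Ways to associate a product of 11 factors correspond to binary trees on 11 leaves, so the count is C_10.

10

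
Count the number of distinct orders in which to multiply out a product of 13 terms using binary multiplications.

208012

Bracketing 13 factors into binary products is counted by C_{13−1} = C_12.
C_12 = 208012.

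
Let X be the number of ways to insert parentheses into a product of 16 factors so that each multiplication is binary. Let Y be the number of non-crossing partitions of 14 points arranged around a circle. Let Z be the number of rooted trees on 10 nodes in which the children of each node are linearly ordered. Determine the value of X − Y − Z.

Parenthesizations of m factors correspond to full binary trees with m leaves, counted by C_{m−1}; m = 16 gives C_15. So X = C_15 = 9694845.
The non-crossing partitions of [14] form a lattice of size C_14. So Y = C_14 = 2674440.
Rooted ordered (plane) trees on m nodes have m−1 edges and are counted by C_{m−1}; m = 10 gives C_9. So Z = C_9 = 4862.
X − Y − Z = 9694845 − 2674440 − 4862 = 7015543.

7015543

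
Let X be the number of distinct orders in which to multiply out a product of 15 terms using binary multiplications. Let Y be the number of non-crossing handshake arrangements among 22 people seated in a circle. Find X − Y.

2615654

Parenthesizations of m factors correspond to full binary trees with m leaves, counted by C_{m−1}; m = 15 gives C_14. So X = C_14 = 2674440.
Non-crossing handshake pairings of 2n people are counted by C_n; 22 people gives n = 11. So Y = C_11 = 58786.
X − Y = 2674440 − 58786 = 2615654.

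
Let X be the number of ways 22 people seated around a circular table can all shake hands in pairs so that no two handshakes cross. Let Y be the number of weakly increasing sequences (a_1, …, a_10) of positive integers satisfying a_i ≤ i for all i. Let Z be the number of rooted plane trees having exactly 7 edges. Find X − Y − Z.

With 22 = 2·11 people, non-crossing handshake pairings are non-crossing perfect matchings on a circle, counted by C_11. So X = C_11 = 58786.
Weakly increasing sequences with a_i ≤ i biject with Dyck paths of semilength 10, so there are C_10. So Y = C_10 = 16796.
A rooted plane tree with 7 edges has 8 nodes, and the count is C_7. So Z = C_7 = 429.
X − Y − Z = 58786 − 16796 − 429 = 41561.

41561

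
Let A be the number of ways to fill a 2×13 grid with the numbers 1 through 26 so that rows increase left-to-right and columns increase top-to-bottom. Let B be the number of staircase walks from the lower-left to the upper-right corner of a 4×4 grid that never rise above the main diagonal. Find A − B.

742886

Standard Young tableaux of shape 2×n are counted by C_n; here n = 13. So A = C_13 = 742900.
Monotone paths in an n×n grid that stay weakly below the diagonal are counted by C_n; here n = 4. So B = C_4 = 14.
A − B = 742900 − 14 = 742886.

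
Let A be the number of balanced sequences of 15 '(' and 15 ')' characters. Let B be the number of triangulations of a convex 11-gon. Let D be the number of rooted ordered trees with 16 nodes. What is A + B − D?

4862

A balanced arrangement of 15 bracket pairs is a Dyck word of semilength 15, so the count is C_15. So A = C_15 = 9694845.
Triangulations of a convex m-gon are counted by C_{m−2}; with m = 11 this is C_9. So B = C_9 = 4862.
Rooted ordered (plane) trees on m nodes have m−1 edges and are counted by C_{m−1}; m = 16 gives C_15. So D = C_15 = 9694845.
A + B − D = 9694845 + 4862 − 9694845 = 4862.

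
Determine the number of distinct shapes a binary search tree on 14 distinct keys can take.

2674440

There are C_n binary search tree shapes on n keys; with n = 14 that is C_14.
C_14 = C(28,14)/15 = 40116600/15 = 2674440.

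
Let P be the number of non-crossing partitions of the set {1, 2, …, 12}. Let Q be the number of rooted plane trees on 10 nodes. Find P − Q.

The non-crossing partitions of [12] form a lattice of size C_12. So P = C_12 = 208012.
A rooted plane tree on 10 nodes has 9 edges, and such trees are counted by C_9. So Q = C_9 = 4862.
P − Q = 208012 − 4862 = 203150.

203150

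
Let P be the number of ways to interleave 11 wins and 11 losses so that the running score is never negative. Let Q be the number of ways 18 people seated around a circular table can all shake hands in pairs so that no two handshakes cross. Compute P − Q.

53924

Ballot sequences with n votes each where one side never trails are Dyck words, counted by C_n; here n = 11. So P = C_11 = 58786.
With 18 = 2·9 people, non-crossing handshake pairings are non-crossing perfect matchings on a circle, counted by C_9. So Q = C_9 = 4862.
P − Q = 58786 − 4862 = 53924.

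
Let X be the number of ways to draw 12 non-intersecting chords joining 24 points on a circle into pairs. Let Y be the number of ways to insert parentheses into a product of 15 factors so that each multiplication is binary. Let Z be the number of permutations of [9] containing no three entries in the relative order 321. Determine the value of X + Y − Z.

Non-crossing perfect matchings of 2n points on a circle are counted by C_n; with 24 points, n = 12. So X = C_12 = 208012.
Ways to associate a product of 15 factors correspond to binary trees on 15 leaves, so the count is C_14. So Y = C_14 = 2674440.
For any fixed pattern of length 3, the pattern-avoiding permutations of [9] number C_9. So Z = C_9 = 4862.
X + Y − Z = 208012 + 2674440 − 4862 = 2877590.

2877590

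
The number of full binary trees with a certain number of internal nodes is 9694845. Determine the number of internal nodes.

15

Full binary trees with n internal nodes are counted by C_n, and C_15 = 9694845.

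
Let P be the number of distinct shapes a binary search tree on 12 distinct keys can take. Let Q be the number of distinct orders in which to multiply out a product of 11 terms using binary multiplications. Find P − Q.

191216

Rooted binary trees with 12 nodes (each child slot possibly empty) number C_12. So P = C_12 = 208012.
Ways to associate a product of 11 factors correspond to binary trees on 11 leaves, so the count is C_10. So Q = C_10 = 16796.
P − Q = 208012 − 16796 = 191216.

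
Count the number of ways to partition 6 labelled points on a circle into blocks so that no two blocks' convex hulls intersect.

132

Non-crossing partitions of an n-element set are counted by C_n; here n = 6.
C_6 = C(12,6)/7 = 924/7 = 132.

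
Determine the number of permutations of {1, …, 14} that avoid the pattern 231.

2674440

Permutations of [n] avoiding any single length-3 pattern are counted by C_n; here n = 14.
C_14 = 2674440.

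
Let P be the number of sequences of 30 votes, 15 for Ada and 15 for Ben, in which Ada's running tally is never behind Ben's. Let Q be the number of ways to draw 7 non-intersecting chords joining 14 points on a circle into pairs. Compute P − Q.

Ballot sequences with n votes each where one side never trails are Dyck words, counted by C_n; here n = 15. So P = C_15 = 9694845.
Pairing 14 circle points by 7 non-crossing chords gives C_7 matchings. So Q = C_7 = 429.
P − Q = 9694845 − 429 = 9694416.

9694416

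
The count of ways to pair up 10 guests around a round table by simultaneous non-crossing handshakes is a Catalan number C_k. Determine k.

5

With 10 = 2·5 people, non-crossing handshake pairings are non-crossing perfect matchings on a circle, counted by C_5.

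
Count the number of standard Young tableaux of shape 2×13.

Standard Young tableaux of shape 2×n are counted by C_n; here n = 13.
C_13 = C(26,13)/14 = 10400600/14 = 742900.

742900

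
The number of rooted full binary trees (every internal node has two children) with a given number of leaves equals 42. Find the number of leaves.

Full binary trees with L leaves are counted by C_{L−1}, and C_5 = 42.
So the index is 5, and the number of leaves is 5 + 1 = 6.

6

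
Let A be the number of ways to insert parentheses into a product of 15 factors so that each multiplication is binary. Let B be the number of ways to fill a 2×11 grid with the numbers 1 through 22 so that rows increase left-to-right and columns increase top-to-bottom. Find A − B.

2615654

Bracketing 15 factors into binary products is counted by C_{15−1} = C_14. So A = C_14 = 2674440.
Standard Young tableaux of shape 2×n are counted by C_n; here n = 11. So B = C_11 = 58786.
A − B = 2674440 − 58786 = 2615654.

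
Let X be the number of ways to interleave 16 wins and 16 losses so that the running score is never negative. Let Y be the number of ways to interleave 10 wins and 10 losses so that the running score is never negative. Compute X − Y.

35340874

Reading a vote for the leader as '(' and for the other as ')' turns such a sequence into a balanced string of 16 pairs, so the count is C_16. So X = C_16 = 35357670.
Reading a vote for the leader as '(' and for the other as ')' turns such a sequence into a balanced string of 10 pairs, so the count is C_10. So Y = C_10 = 16796.
X − Y = 35357670 − 16796 = 35340874.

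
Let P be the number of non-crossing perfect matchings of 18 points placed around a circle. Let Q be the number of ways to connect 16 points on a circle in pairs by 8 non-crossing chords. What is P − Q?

3432

Non-crossing perfect matchings of 2n points on a circle are counted by C_n; with 18 points, n = 9. So P = C_9 = 4862.
Non-crossing perfect matchings of 2n points on a circle are counted by C_n; with 16 points, n = 8. So Q = C_8 = 1430.
P − Q = 4862 − 1430 = 3432.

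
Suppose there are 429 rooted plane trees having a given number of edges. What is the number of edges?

Rooted ordered trees with n edges are counted by C_n. Since C_7 = 429, the index is 7.

7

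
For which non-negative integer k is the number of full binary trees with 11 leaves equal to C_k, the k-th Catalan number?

10

Full binary trees with 11 leaves have 11−1 = 10 internal nodes, so there are C_10 of them.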